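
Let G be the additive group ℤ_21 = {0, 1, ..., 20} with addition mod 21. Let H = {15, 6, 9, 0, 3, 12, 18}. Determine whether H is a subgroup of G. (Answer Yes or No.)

Yes

|H| = 7 divides |G| = 21, consistent with Lagrange.
H contains the identity, every element's inverse is in H, and H is closed under +: it is a subgroup.
In fact H = ⟨18⟩.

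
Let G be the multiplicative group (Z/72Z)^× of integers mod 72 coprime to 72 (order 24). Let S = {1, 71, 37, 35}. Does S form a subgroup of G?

Yes

|S| = 4 divides |G| = 24, consistent with Lagrange.
S contains the identity, every element's inverse is in S, and S is closed under ·: it is a subgroup.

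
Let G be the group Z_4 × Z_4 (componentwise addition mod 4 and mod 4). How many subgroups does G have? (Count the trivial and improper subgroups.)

15

|G| = 16, so by Lagrange every subgroup order divides 16. Divisors: 1, 2, 4, 8, 16.
Subgroups by order — order 1: 1; order 2: 3; order 4: 7; order 8: 3; order 16: 1.
Total: 1 + 3 + 7 + 3 + 1 = 15.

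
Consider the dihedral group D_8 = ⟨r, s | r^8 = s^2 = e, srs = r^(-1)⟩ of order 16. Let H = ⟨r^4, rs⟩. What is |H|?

|⟨r^4⟩| = 2 and |⟨rs⟩| = 2, so |H| is a multiple of lcm(2, 2) = 2 and divides |G| = 16.
Closing under the operation: H = {e, r^4, rs, r^5s}, so |H| = 4.

4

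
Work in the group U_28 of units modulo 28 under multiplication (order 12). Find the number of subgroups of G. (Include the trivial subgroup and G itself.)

|G| = 12, so by Lagrange every subgroup order divides 12. Divisors: 1, 2, 3, 4, 6, 12.
Subgroups by order — order 1: 1; order 2: 3; order 3: 1; order 4: 1; order 6: 3; order 12: 1.
Total: 1 + 3 + 1 + 1 + 3 + 1 = 10.

10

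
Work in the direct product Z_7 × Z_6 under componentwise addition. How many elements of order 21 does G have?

12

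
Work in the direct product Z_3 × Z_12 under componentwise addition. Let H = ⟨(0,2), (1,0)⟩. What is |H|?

|⟨(0,2)⟩| = 6 and |⟨(1,0)⟩| = 3, so |H| is a multiple of lcm(6, 3) = 6 and divides |G| = 36.
Closing under the operation: H = {(0,0), (0,2), (0,4), (0,6), (0,8), (0,10), (1,0), (1,2), (1,4), (1,6), (1,8), (1,10), (2,0), (2,2), (2,4), (2,6), (2,8), (2,10)}, so |H| = 18.

18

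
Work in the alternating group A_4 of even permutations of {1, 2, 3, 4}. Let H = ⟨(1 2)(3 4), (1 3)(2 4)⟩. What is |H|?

4

|⟨(1 2)(3 4)⟩| = 2 and |⟨(1 3)(2 4)⟩| = 2, so |H| is a multiple of lcm(2, 2) = 2 and divides |G| = 12.
Closing under the operation: H = {e, (1 2)(3 4), (1 3)(2 4), (1 4)(2 3)}, so |H| = 4.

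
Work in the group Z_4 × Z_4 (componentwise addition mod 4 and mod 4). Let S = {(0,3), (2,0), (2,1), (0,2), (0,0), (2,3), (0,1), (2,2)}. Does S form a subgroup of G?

|S| = 8 divides |G| = 16, consistent with Lagrange.
S contains the identity, every element's inverse is in S, and S is closed under +: it is a subgroup.

Yes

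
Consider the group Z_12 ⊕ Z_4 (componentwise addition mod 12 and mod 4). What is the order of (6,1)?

The order of (6,1) in Z_12 × Z_4 is lcm(ord(6) in Z_12, ord(1) in Z_4).
ord(6) = 2 and ord(1) = 4, so |⟨(6,1)⟩| = lcm(2, 4) = 4.

4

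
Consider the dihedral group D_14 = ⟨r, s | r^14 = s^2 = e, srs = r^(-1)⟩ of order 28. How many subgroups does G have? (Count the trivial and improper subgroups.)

|G| = 28, so by Lagrange every subgroup order divides 28. Divisors: 1, 2, 4, 7, 14, 28.
Subgroups by order — order 1: 1; order 2: 15; order 4: 7; order 7: 1; order 14: 3; order 28: 1.
Total: 1 + 15 + 7 + 1 + 3 + 1 = 28.

28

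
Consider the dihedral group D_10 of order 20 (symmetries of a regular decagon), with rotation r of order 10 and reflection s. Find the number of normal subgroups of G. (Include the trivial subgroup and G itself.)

7

G has 22 subgroups. Checking conjugation-invariance by order — order 1: 1/1 normal; order 2: 1/11 normal; order 4: 0/5 normal; order 5: 1/1 normal; order 10: 3/3 normal; order 20: 1/1 normal.
Total normal subgroups: 7.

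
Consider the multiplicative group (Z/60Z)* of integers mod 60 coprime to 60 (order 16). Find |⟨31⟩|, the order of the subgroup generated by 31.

2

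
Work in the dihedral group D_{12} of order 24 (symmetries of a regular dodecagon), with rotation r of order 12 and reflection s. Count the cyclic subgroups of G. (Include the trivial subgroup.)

Group the elements of G by the cyclic subgroup they generate; each cyclic subgroup of order d accounts for φ(d) elements.
Cyclic subgroups by order — order 1: 1; order 2: 13; order 3: 1; order 4: 1; order 6: 1; order 12: 1.
Total: 18.

18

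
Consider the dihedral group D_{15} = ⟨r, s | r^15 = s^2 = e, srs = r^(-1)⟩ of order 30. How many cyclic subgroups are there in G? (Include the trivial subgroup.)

19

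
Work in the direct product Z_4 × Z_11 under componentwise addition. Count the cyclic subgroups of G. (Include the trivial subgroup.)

6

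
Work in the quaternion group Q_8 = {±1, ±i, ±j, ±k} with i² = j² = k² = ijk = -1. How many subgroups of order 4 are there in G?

|G| = 8 and 4 | 8, so subgroups of order 4 are possible by Lagrange.
The subgroups of order 4 are: {1, -1, i, -i}; {1, -1, j, -j}; {1, -1, k, -k}.
So G has 3 subgroups of order 4.

3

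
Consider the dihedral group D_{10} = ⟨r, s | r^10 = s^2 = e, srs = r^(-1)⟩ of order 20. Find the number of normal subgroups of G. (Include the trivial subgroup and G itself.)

7

G has 22 subgroups. Checking conjugation-invariance by order — order 1: 1/1 normal; order 2: 1/11 normal; order 4: 0/5 normal; order 5: 1/1 normal; order 10: 3/3 normal; order 20: 1/1 normal.
Total normal subgroups: 7.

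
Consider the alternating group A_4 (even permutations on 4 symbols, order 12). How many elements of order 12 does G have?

No element of G has order 12 (even though 12 | 12).

0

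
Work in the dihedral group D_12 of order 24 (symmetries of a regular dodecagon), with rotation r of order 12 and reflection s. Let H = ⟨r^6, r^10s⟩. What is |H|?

|⟨r^6⟩| = 2 and |⟨r^10s⟩| = 2, so |H| is a multiple of lcm(2, 2) = 2 and divides |G| = 24.
Closing under the operation: H = {e, r^6, r^4s, r^10s}, so |H| = 4.

4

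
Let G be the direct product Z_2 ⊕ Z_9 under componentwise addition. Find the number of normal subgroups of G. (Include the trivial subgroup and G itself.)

G is abelian, so every subgroup is normal.
G has 6 subgroups in total, hence 6 normal subgroups.

6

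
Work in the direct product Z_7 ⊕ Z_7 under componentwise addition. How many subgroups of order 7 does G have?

|G| = 49 and 7 | 49, so subgroups of order 7 are possible by Lagrange.
The subgroups of order 7 are: {(0,0), (0,1), (0,2), (0,3), (0,4), (0,5), (0,6)}; {(0,0), (1,0), (2,0), (3,0), (4,0), (5,0), (6,0)}; {(0,0), (1,1), (2,2), (3,3), (4,4), (5,5), (6,6)}; {(0,0), (1,2), (2,4), (3,6), (4,1), (5,3), (6,5)}; … (8 in all).
So G has 8 subgroups of order 7.

8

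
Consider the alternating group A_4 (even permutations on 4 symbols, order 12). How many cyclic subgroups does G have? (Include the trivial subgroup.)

Each element a generates a cyclic subgroup ⟨a⟩; distinct elements may generate the same one (a cyclic group of order d has φ(d) generators).
Cyclic subgroups by order — order 1: 1; order 2: 3; order 3: 4.
Total: 8.

8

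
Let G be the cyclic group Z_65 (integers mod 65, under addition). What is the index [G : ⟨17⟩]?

1

|⟨17⟩| = 65 and |G| = 65.
By Lagrange, [G : H] = |G|/|H| = 65/65 = 1.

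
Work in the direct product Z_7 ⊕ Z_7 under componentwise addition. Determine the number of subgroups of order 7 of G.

8

|G| = 49 and 7 | 49, so subgroups of order 7 are possible by Lagrange.
The subgroups of order 7 are: {(0,0), (0,1), (0,2), (0,3), (0,4), (0,5), (0,6)}; {(0,0), (1,0), (2,0), (3,0), (4,0), (5,0), (6,0)}; {(0,0), (1,1), (2,2), (3,3), (4,4), (5,5), (6,6)}; {(0,0), (1,2), (2,4), (3,6), (4,1), (5,3), (6,5)}; … (8 in all).
So G has 8 subgroups of order 7.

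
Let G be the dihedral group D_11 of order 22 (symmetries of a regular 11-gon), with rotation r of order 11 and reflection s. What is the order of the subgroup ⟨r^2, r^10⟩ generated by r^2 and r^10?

11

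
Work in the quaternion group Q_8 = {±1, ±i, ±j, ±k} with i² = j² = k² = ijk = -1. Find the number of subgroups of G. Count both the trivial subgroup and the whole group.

6

|G| = 8, so by Lagrange every subgroup order divides 8. Divisors: 1, 2, 4, 8.
Subgroups by order — order 1: 1; order 2: 1; order 4: 3; order 8: 1.
Total: 1 + 1 + 3 + 1 = 6.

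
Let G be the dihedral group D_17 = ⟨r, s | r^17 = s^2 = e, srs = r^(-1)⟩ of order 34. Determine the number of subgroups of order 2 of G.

17

|G| = 34 and 2 | 34, so subgroups of order 2 are possible by Lagrange.
The subgroups of order 2 are: {e, r^10s}; {e, r^11s}; {e, r^12s}; {e, r^13s}; … (17 in all).
So G has 17 subgroups of order 2.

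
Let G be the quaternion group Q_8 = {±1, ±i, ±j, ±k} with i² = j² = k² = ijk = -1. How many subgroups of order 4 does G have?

|G| = 8 and 4 | 8, so subgroups of order 4 are possible by Lagrange.
The subgroups of order 4 are: {1, -1, i, -i}; {1, -1, j, -j}; {1, -1, k, -k}.
So G has 3 subgroups of order 4.

3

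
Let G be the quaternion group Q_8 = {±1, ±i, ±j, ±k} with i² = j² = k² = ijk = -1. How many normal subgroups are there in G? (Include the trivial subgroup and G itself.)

6

G has 6 subgroups. Checking conjugation-invariance by order — order 1: 1/1 normal; order 2: 1/1 normal; order 4: 3/3 normal; order 8: 1/1 normal.
Total normal subgroups: 6.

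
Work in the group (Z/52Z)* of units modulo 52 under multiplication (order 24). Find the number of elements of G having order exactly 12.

The elements of order 12 are: 7, 11, 15, 19, 33, 37, 41, 45.
That's 8.

8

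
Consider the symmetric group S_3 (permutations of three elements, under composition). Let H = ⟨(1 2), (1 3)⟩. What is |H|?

|⟨(1 2)⟩| = 2 and |⟨(1 3)⟩| = 2, so |H| is a multiple of lcm(2, 2) = 2 and divides |G| = 6.
Closing {(1 2), (1 3)} under the group operation gives all of G, so |H| = 6.

6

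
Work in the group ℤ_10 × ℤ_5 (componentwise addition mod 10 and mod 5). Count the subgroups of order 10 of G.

6

|G| = 50 and 10 | 50, so subgroups of order 10 are possible by Lagrange.
The subgroups of order 10 are: {(0,0), (0,1), (0,2), (0,3), (0,4), (5,0), (5,1), (5,2), (5,3), (5,4)}; {(0,0), (1,0), (2,0), (3,0), (4,0), (5,0), (6,0), (7,0), (8,0), (9,0)}; {(0,0), (1,1), (2,2), (3,3), (4,4), (5,0), (6,1), (7,2), (8,3), (9,4)}; {(0,0), (1,2), (2,4), (3,1), (4,3), (5,0), (6,2), (7,4), (8,1), (9,3)}; … (6 in all).
So G has 6 subgroups of order 10.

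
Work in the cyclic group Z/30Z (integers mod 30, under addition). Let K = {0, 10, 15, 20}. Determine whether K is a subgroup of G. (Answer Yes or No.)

|K| = 4 does not divide |G| = 30, so by Lagrange K is not a subgroup.

No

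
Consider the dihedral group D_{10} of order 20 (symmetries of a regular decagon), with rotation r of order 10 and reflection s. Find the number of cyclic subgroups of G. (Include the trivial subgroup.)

Each element a generates a cyclic subgroup ⟨a⟩; distinct elements may generate the same one (a cyclic group of order d has φ(d) generators).
Cyclic subgroups by order — order 1: 1; order 2: 11; order 5: 1; order 10: 1.
Total: 14.

14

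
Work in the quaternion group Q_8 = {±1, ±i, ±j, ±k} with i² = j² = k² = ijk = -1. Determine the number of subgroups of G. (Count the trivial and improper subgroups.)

|G| = 8, so by Lagrange every subgroup order divides 8. Divisors: 1, 2, 4, 8.
Subgroups by order — order 1: 1; order 2: 1; order 4: 3; order 8: 1.
Total: 1 + 1 + 3 + 1 = 6.

6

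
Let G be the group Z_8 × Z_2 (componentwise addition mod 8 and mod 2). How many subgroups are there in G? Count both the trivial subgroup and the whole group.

11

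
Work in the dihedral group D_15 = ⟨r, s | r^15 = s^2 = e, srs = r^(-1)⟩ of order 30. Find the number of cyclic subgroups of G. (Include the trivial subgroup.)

19

Group the elements of G by the cyclic subgroup they generate; each cyclic subgroup of order d accounts for φ(d) elements.
Cyclic subgroups by order — order 1: 1; order 2: 15; order 3: 1; order 5: 1; order 15: 1.
Total: 19.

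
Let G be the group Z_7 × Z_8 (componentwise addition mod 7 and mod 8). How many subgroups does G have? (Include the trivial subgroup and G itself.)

|G| = 56, so by Lagrange every subgroup order divides 56. Divisors: 1, 2, 4, 7, 8, 14, 28, 56.
Subgroups by order — order 1: 1; order 2: 1; order 4: 1; order 7: 1; order 8: 1; order 14: 1; order 28: 1; order 56: 1.
Total: 1 + 1 + 1 + 1 + 1 + 1 + 1 + 1 = 8.

8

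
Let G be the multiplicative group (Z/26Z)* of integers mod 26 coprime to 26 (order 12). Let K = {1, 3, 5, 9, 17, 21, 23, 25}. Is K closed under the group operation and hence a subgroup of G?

No

|K| = 8 does not divide |G| = 12, so by Lagrange K is not a subgroup.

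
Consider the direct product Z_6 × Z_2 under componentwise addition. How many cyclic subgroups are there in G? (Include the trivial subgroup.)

8

Group the elements of G by the cyclic subgroup they generate; each cyclic subgroup of order d accounts for φ(d) elements.
Cyclic subgroups by order — order 1: 1; order 2: 3; order 3: 1; order 6: 3.
Total: 8.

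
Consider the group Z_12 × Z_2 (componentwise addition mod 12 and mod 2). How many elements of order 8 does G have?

0

An element (a,b) has order lcm(ord(a), ord(b)); count pairs with lcm equal to 8.
Enumerating gives 0 such elements.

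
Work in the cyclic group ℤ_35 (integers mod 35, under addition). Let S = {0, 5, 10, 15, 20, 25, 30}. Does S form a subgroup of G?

Yes

|S| = 7 divides |G| = 35, consistent with Lagrange.
S contains the identity, every element's inverse is in S, and S is closed under +: it is a subgroup.
In fact S = ⟨20⟩.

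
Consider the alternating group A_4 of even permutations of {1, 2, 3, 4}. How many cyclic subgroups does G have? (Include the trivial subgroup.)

8

A cyclic subgroup of order d is generated by each of its φ(d) elements of order d, so the cyclic subgroups of order d number (#elements of order d)/φ(d).
Cyclic subgroups by order — order 1: 1; order 2: 3; order 3: 4.
Total: 8.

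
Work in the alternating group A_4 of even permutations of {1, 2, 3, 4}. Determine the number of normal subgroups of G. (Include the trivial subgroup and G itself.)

3

G has 10 subgroups. Checking conjugation-invariance by order — order 1: 1/1 normal; order 2: 0/3 normal; order 3: 0/4 normal; order 4: 1/1 normal; order 12: 1/1 normal.
Total normal subgroups: 3.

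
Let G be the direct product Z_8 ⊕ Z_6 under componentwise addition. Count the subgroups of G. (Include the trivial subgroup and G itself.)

22

|G| = 48, so by Lagrange every subgroup order divides 48. Divisors: 1, 2, 3, 4, 6, 8, 12, 16, 24, 48.
Subgroups by order — order 1: 1; order 2: 3; order 3: 1; order 4: 3; order 6: 3; order 8: 3; order 12: 3; order 16: 1; order 24: 3; order 48: 1.
Total: 1 + 3 + 1 + 3 + 3 + 3 + 3 + 1 + 3 + 1 = 22.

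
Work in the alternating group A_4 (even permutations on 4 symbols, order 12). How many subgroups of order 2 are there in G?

|G| = 12 and 2 | 12, so subgroups of order 2 are possible by Lagrange.
The subgroups of order 2 are: {e, (1 2)(3 4)}; {e, (1 3)(2 4)}; {e, (1 4)(2 3)}.
So G has 3 subgroups of order 2.

3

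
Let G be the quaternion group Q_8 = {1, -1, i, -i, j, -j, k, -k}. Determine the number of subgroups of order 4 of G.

3

|G| = 8 and 4 | 8, so subgroups of order 4 are possible by Lagrange.
The subgroups of order 4 are: {1, -1, i, -i}; {1, -1, j, -j}; {1, -1, k, -k}.
So G has 3 subgroups of order 4.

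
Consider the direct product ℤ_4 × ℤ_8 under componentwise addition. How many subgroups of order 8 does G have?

7

|G| = 32 and 8 | 32, so subgroups of order 8 are possible by Lagrange.
The subgroups of order 8 are: {(0,0), (0,1), (0,2), (0,3), (0,4), (0,5), (0,6), (0,7)}; {(0,0), (0,2), (0,4), (0,6), (2,0), (2,2), (2,4), (2,6)}; {(0,0), (0,2), (0,4), (0,6), (2,1), (2,3), (2,5), (2,7)}; {(0,0), (0,4), (1,0), (1,4), (2,0), (2,4), (3,0), (3,4)}; … (7 in all).
So G has 7 subgroups of order 8.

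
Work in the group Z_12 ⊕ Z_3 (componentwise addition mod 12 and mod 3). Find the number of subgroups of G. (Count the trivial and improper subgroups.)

18

|G| = 36, so by Lagrange every subgroup order divides 36. Divisors: 1, 2, 3, 4, 6, 9, 12, 18, 36.
Subgroups by order — order 1: 1; order 2: 1; order 3: 4; order 4: 1; order 6: 4; order 9: 1; order 12: 4; order 18: 1; order 36: 1.
Total: 1 + 1 + 4 + 1 + 4 + 1 + 4 + 1 + 1 = 18.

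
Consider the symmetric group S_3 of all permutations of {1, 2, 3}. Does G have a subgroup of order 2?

Yes

2 | 6. A subgroup of order 2 is {e, (1 2)}.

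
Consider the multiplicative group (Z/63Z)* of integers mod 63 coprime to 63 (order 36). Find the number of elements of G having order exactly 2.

The elements of order 2 are: 8, 55, 62.
That's 3.

3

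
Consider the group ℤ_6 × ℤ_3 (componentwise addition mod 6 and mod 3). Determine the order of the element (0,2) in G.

The order of (0,2) in Z_6 × Z_3 is lcm(ord(0) in Z_6, ord(2) in Z_3).
ord(0) = 1 and ord(2) = 3, so |⟨(0,2)⟩| = lcm(1, 3) = 3.

3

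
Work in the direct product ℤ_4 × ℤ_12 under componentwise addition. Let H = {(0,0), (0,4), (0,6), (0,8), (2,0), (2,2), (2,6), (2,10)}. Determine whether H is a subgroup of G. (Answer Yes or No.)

No

Closure fails: (0,4) + (2,0) = (2,4) ∉ H. So H is not a subgroup.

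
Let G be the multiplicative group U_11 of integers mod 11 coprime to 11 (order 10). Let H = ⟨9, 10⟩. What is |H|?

10

|⟨9⟩| = 5 and |⟨10⟩| = 2, so |H| is a multiple of lcm(5, 2) = 10 and divides |G| = 10.
Closing {9, 10} under the group operation gives all of G, so |H| = 10.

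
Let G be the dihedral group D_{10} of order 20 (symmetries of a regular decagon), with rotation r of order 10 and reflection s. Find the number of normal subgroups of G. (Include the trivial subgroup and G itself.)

7

G has 22 subgroups. Checking conjugation-invariance by order — order 1: 1/1 normal; order 2: 1/11 normal; order 4: 0/5 normal; order 5: 1/1 normal; order 10: 3/3 normal; order 20: 1/1 normal.
Total normal subgroups: 7.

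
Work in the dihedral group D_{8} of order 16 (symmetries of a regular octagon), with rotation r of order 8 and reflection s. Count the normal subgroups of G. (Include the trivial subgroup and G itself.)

G has 19 subgroups. Checking conjugation-invariance by order — order 1: 1/1 normal; order 2: 1/9 normal; order 4: 1/5 normal; order 8: 3/3 normal; order 16: 1/1 normal.
Total normal subgroups: 7.

7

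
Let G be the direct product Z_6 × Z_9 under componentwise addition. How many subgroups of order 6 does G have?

4

|G| = 54 and 6 | 54, so subgroups of order 6 are possible by Lagrange.
The subgroups of order 6 are: {(0,0), (0,3), (0,6), (3,0), (3,3), (3,6)}; {(0,0), (1,0), (2,0), (3,0), (4,0), (5,0)}; {(0,0), (1,3), (2,6), (3,0), (4,3), (5,6)}; {(0,0), (1,6), (2,3), (3,0), (4,6), (5,3)}.
So G has 4 subgroups of order 6.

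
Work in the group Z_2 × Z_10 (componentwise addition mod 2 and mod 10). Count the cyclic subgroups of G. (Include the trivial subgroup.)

8

Group the elements of G by the cyclic subgroup they generate; each cyclic subgroup of order d accounts for φ(d) elements.
Cyclic subgroups by order — order 1: 1; order 2: 3; order 5: 1; order 10: 3.
Total: 8.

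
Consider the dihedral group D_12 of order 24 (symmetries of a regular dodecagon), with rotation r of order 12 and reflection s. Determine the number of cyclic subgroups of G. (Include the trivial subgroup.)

18

Each element a generates a cyclic subgroup ⟨a⟩; distinct elements may generate the same one (a cyclic group of order d has φ(d) generators).
Cyclic subgroups by order — order 1: 1; order 2: 13; order 3: 1; order 4: 1; order 6: 1; order 12: 1.
Total: 18.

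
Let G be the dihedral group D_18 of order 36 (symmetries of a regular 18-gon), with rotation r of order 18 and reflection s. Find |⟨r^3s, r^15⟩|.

|⟨r^3s⟩| = 2 and |⟨r^15⟩| = 6, so |H| is a multiple of lcm(2, 6) = 6 and divides |G| = 36.
Closing under the operation: H = {e, r^3, r^6, r^9, r^12, r^15, s, r^3s, r^6s, r^9s, r^12s, r^15s}, so |H| = 12.

12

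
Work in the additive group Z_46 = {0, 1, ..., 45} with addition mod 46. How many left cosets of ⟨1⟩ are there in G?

1

|⟨1⟩| = 46 and |G| = 46.
By Lagrange, [G : H] = |G|/|H| = 46/46 = 1.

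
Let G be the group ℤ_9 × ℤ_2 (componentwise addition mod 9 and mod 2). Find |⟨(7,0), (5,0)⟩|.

|⟨(7,0)⟩| = 9 and |⟨(5,0)⟩| = 9, so |H| is a multiple of lcm(9, 9) = 9 and divides |G| = 18.
Closing under the operation: H = {(0,0), (1,0), (2,0), (3,0), (4,0), (5,0), (6,0), (7,0), (8,0)}, so |H| = 9.

9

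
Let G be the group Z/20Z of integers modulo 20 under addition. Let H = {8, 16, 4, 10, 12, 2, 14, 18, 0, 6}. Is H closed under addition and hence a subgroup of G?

Yes

|H| = 10 divides |G| = 20, consistent with Lagrange.
H contains the identity, every element's inverse is in H, and H is closed under +: it is a subgroup.
In fact H = ⟨2⟩.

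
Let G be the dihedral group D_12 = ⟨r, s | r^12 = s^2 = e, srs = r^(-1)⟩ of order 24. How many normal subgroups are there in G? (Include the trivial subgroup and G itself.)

G has 34 subgroups. Checking conjugation-invariance by order — order 1: 1/1 normal; order 2: 1/13 normal; order 3: 1/1 normal; order 4: 1/7 normal; order 6: 1/5 normal; order 8: 0/3 normal; order 12: 3/3 normal; order 24: 1/1 normal.
Total normal subgroups: 9.

9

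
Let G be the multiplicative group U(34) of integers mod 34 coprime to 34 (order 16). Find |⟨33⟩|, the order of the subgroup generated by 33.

2

Compute successive powers of 33 mod 34: 33, 1; 33^2 ≡ 1 (mod 34).
So |⟨33⟩| = 2.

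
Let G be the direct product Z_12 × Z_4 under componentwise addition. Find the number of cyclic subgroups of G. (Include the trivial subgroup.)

A cyclic subgroup of order d is generated by each of its φ(d) elements of order d, so the cyclic subgroups of order d number (#elements of order d)/φ(d).
Cyclic subgroups by order — order 1: 1; order 2: 3; order 3: 1; order 4: 6; order 6: 3; order 12: 6.
Total: 20.

20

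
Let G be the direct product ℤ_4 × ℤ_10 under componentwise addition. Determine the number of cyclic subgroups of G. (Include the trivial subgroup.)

Group the elements of G by the cyclic subgroup they generate; each cyclic subgroup of order d accounts for φ(d) elements.
Cyclic subgroups by order — order 1: 1; order 2: 3; order 4: 2; order 5: 1; order 10: 3; order 20: 2.
Total: 12.

12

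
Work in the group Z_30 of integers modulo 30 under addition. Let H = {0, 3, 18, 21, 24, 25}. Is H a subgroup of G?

No

18 ∈ H but its inverse 12 ∉ H, so H is not a subgroup.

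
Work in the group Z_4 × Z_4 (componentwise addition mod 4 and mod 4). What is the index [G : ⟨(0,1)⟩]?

|⟨(0,1)⟩| = 4 and |G| = 16.
By Lagrange, [G : H] = |G|/|H| = 16/4 = 4.

4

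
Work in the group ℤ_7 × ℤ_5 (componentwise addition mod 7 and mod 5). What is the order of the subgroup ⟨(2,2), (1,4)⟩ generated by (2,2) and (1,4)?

|⟨(2,2)⟩| = 35 and |⟨(1,4)⟩| = 35, so |H| is a multiple of lcm(35, 35) = 35 and divides |G| = 35.
Closing {(2,2), (1,4)} under the group operation gives all of G, so |H| = 35.

35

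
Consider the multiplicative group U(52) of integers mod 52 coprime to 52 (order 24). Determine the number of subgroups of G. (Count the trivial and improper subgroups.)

16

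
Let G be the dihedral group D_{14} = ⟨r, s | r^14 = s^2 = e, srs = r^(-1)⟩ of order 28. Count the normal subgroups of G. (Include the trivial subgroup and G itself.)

G has 28 subgroups. Checking conjugation-invariance by order — order 1: 1/1 normal; order 2: 1/15 normal; order 4: 0/7 normal; order 7: 1/1 normal; order 14: 3/3 normal; order 28: 1/1 normal.
Total normal subgroups: 7.

7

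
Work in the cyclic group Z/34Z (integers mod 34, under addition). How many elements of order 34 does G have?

In a cyclic group of order 34, the number of elements of order d (for d | 34) is φ(d).
φ(34) = 16.

16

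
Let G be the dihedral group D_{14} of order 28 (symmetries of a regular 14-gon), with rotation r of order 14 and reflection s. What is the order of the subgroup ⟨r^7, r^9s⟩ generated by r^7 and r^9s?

4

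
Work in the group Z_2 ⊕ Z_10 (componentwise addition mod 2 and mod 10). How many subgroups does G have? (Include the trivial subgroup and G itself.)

|G| = 20, so by Lagrange every subgroup order divides 20. Divisors: 1, 2, 4, 5, 10, 20.
Subgroups by order — order 1: 1; order 2: 3; order 4: 1; order 5: 1; order 10: 3; order 20: 1.
Total: 1 + 3 + 1 + 1 + 3 + 1 = 10.

10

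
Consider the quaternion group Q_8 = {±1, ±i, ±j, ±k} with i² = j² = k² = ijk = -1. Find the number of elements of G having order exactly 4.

6

The elements of order 4 are: i, -i, j, -j, k, -k.
That's 6.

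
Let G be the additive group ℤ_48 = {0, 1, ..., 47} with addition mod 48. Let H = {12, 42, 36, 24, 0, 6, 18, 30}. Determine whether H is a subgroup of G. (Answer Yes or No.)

Yes

|H| = 8 divides |G| = 48, consistent with Lagrange.
H contains the identity, every element's inverse is in H, and H is closed under +: it is a subgroup.
In fact H = ⟨6⟩.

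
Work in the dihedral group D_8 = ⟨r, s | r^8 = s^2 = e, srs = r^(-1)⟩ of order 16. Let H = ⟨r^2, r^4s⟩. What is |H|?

8

|⟨r^2⟩| = 4 and |⟨r^4s⟩| = 2, so |H| is a multiple of lcm(4, 2) = 4 and divides |G| = 16.
Closing under the operation: H = {e, r^2, r^4, r^6, s, r^2s, r^4s, r^6s}, so |H| = 8.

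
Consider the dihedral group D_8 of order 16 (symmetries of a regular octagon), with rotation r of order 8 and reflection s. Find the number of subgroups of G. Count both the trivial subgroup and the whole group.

|G| = 16, so by Lagrange every subgroup order divides 16. Divisors: 1, 2, 4, 8, 16.
Subgroups by order — order 1: 1; order 2: 9; order 4: 5; order 8: 3; order 16: 1.
Total: 1 + 9 + 5 + 3 + 1 = 19.

19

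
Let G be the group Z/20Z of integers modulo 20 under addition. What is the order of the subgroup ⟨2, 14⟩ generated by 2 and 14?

10

|⟨2⟩| = 10 and |⟨14⟩| = 10, so |H| is a multiple of lcm(10, 10) = 10 and divides |G| = 20.
Closing under the operation: H = {0, 2, 4, 6, 8, 10, 12, 14, 16, 18}, so |H| = 10.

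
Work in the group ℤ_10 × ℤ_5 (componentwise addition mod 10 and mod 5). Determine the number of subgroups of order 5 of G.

|G| = 50 and 5 | 50, so subgroups of order 5 are possible by Lagrange.
The subgroups of order 5 are: {(0,0), (0,1), (0,2), (0,3), (0,4)}; {(0,0), (2,0), (4,0), (6,0), (8,0)}; {(0,0), (2,1), (4,2), (6,3), (8,4)}; {(0,0), (2,2), (4,4), (6,1), (8,3)}; … (6 in all).
So G has 6 subgroups of order 5.

6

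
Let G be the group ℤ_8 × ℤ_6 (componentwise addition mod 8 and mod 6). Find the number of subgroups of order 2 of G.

3

|G| = 48 and 2 | 48, so subgroups of order 2 are possible by Lagrange.
The subgroups of order 2 are: {(0,0), (0,3)}; {(0,0), (4,0)}; {(0,0), (4,3)}.
So G has 3 subgroups of order 2.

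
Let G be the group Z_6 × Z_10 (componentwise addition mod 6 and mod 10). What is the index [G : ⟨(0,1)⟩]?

6

|⟨(0,1)⟩| = 10 and |G| = 60.
By Lagrange, [G : H] = |G|/|H| = 60/10 = 6.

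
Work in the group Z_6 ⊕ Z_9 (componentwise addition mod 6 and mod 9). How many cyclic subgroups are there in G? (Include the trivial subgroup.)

16

A cyclic subgroup of order d is generated by each of its φ(d) elements of order d, so the cyclic subgroups of order d number (#elements of order d)/φ(d).
Cyclic subgroups by order — order 1: 1; order 2: 1; order 3: 4; order 6: 4; order 9: 3; order 18: 3.
Total: 16.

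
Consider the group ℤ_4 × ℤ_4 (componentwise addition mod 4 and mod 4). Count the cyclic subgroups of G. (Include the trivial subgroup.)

10

Group the elements of G by the cyclic subgroup they generate; each cyclic subgroup of order d accounts for φ(d) elements.
Cyclic subgroups by order — order 1: 1; order 2: 3; order 4: 6.
Total: 10.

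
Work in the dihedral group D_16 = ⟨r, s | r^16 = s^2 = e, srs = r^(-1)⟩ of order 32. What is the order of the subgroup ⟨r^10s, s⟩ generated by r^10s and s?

16

|⟨r^10s⟩| = 2 and |⟨s⟩| = 2, so |H| is a multiple of lcm(2, 2) = 2 and divides |G| = 32.
Closing under the operation: H = {e, r^2, r^4, r^6, r^8, r^10, r^12, r^14, s, r^2s, r^4s, r^6s, r^8s, r^10s, r^12s, r^14s}, so |H| = 16.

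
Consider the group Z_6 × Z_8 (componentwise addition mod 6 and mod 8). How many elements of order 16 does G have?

An element (a,b) has order lcm(ord(a), ord(b)); count pairs with lcm equal to 16.
Enumerating gives 0 such elements.

0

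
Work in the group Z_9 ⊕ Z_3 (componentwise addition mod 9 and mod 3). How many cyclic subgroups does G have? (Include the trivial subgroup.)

8

Each element a generates a cyclic subgroup ⟨a⟩; distinct elements may generate the same one (a cyclic group of order d has φ(d) generators).
Cyclic subgroups by order — order 1: 1; order 3: 4; order 9: 3.
Total: 8.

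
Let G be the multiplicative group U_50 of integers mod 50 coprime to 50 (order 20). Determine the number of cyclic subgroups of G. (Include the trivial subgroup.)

A cyclic subgroup of order d is generated by each of its φ(d) elements of order d, so the cyclic subgroups of order d number (#elements of order d)/φ(d).
Cyclic subgroups by order — order 1: 1; order 2: 1; order 4: 1; order 5: 1; order 10: 1; order 20: 1.
Total: 6.

6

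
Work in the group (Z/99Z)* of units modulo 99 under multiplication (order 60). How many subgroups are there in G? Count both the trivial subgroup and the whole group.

20

|G| = 60, so by Lagrange every subgroup order divides 60. Divisors: 1, 2, 3, 4, 5, 6, 10, 12, 15, 20, 30, 60.
Subgroups by order — order 1: 1; order 2: 3; order 3: 1; order 4: 1; order 5: 1; order 6: 3; order 10: 3; order 12: 1; order 15: 1; order 20: 1; order 30: 3; order 60: 1.
Total: 1 + 3 + 1 + 1 + 1 + 3 + 3 + 1 + 1 + 1 + 3 + 1 = 20.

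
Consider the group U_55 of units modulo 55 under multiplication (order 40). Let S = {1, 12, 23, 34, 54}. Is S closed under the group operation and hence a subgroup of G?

No

Closure fails: 34 · 54 = 21 ∉ S. So S is not a subgroup.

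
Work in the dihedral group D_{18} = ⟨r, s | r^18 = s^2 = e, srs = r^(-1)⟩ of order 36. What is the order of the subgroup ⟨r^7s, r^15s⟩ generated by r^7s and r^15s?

18

|⟨r^7s⟩| = 2 and |⟨r^15s⟩| = 2, so |H| is a multiple of lcm(2, 2) = 2 and divides |G| = 36.
Closing under the operation: H = {e, r^2, r^4, r^6, r^8, r^10, r^12, r^14, r^16, rs, r^3s, r^5s, r^7s, r^9s, r^11s, r^13s, r^15s, r^17s}, so |H| = 18.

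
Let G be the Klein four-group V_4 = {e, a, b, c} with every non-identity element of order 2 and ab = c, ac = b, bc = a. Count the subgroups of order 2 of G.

3

|G| = 4 and 2 | 4, so subgroups of order 2 are possible by Lagrange.
The subgroups of order 2 are: {e, a}; {e, b}; {e, c}.
So G has 3 subgroups of order 2.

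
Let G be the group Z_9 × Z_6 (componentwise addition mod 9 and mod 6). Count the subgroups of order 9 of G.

4

|G| = 54 and 9 | 54, so subgroups of order 9 are possible by Lagrange.
The subgroups of order 9 are: {(0,0), (0,2), (0,4), (3,0), (3,2), (3,4), (6,0), (6,2), (6,4)}; {(0,0), (1,0), (2,0), (3,0), (4,0), (5,0), (6,0), (7,0), (8,0)}; {(0,0), (1,2), (2,4), (3,0), (4,2), (5,4), (6,0), (7,2), (8,4)}; {(0,0), (1,4), (2,2), (3,0), (4,4), (5,2), (6,0), (7,4), (8,2)}.
So G has 4 subgroups of order 9.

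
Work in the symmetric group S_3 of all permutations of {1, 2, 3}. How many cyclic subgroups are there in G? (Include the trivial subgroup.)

Each element a generates a cyclic subgroup ⟨a⟩; distinct elements may generate the same one (a cyclic group of order d has φ(d) generators).
Cyclic subgroups by order — order 1: 1; order 2: 3; order 3: 1.
Total: 5.

5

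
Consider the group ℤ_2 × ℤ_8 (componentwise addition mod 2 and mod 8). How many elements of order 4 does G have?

4

An element (a,b) has order lcm(ord(a), ord(b)); count pairs with lcm equal to 4.
Enumerating gives 4 such elements.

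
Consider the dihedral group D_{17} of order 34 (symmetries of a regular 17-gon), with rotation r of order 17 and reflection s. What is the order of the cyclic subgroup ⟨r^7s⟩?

2

Computing powers of r^7s: the smallest k with (r^7s)^k = e is k = 2.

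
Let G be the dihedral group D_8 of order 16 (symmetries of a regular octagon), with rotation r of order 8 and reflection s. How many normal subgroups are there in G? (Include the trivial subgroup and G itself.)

G has 19 subgroups. Checking conjugation-invariance by order — order 1: 1/1 normal; order 2: 1/9 normal; order 4: 1/5 normal; order 8: 3/3 normal; order 16: 1/1 normal.
Total normal subgroups: 7.

7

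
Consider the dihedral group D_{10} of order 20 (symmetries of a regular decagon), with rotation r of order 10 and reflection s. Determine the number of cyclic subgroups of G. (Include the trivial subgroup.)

14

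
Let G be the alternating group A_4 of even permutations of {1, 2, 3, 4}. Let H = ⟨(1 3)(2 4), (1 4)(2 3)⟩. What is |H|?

|⟨(1 3)(2 4)⟩| = 2 and |⟨(1 4)(2 3)⟩| = 2, so |H| is a multiple of lcm(2, 2) = 2 and divides |G| = 12.
Closing under the operation: H = {e, (1 2)(3 4), (1 3)(2 4), (1 4)(2 3)}, so |H| = 4.

4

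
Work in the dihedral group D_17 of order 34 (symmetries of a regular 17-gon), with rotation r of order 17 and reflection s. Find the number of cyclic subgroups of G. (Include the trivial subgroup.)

19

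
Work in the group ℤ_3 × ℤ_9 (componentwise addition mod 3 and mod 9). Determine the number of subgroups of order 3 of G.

|G| = 27 and 3 | 27, so subgroups of order 3 are possible by Lagrange.
The subgroups of order 3 are: {(0,0), (0,3), (0,6)}; {(0,0), (1,0), (2,0)}; {(0,0), (1,3), (2,6)}; {(0,0), (1,6), (2,3)}.
So G has 4 subgroups of order 3.

4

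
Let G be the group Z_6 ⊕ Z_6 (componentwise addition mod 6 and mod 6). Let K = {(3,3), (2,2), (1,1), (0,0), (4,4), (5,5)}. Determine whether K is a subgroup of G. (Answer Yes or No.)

Yes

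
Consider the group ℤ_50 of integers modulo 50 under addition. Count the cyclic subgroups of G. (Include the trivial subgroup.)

6

A cyclic subgroup of order d is generated by each of its φ(d) elements of order d, so the cyclic subgroups of order d number (#elements of order d)/φ(d).
Cyclic subgroups by order — order 1: 1; order 2: 1; order 5: 1; order 10: 1; order 25: 1; order 50: 1.
Total: 6.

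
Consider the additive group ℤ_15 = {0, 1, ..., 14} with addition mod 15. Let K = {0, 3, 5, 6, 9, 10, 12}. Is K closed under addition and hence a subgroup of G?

No

|K| = 7 does not divide |G| = 15, so by Lagrange K is not a subgroup.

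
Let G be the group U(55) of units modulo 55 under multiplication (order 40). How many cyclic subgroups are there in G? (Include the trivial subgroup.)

A cyclic subgroup of order d is generated by each of its φ(d) elements of order d, so the cyclic subgroups of order d number (#elements of order d)/φ(d).
Cyclic subgroups by order — order 1: 1; order 2: 3; order 4: 2; order 5: 1; order 10: 3; order 20: 2.
Total: 12.

12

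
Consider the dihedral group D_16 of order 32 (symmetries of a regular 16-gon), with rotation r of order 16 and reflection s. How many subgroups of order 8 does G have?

|G| = 32 and 8 | 32, so subgroups of order 8 are possible by Lagrange.
The subgroups of order 8 are: {e, r^2, r^4, r^6, r^8, r^10, r^12, r^14}; {e, r^4, r^8, r^12, r^2s, r^6s, r^10s, r^14s}; {e, r^4, r^8, r^12, r^3s, r^7s, r^11s, r^15s}; {e, r^4, r^8, r^12, s, r^4s, r^8s, r^12s}; … (5 in all).
So G has 5 subgroups of order 8.

5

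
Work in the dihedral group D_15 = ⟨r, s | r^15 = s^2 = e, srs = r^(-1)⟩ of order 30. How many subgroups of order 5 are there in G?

1

|G| = 30 and 5 | 30, so subgroups of order 5 are possible by Lagrange.
The subgroups of order 5 are: {e, r^3, r^6, r^9, r^12}.
So G has 1 subgroup of order 5.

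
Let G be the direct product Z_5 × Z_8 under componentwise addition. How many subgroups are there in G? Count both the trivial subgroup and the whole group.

8

|G| = 40, so by Lagrange every subgroup order divides 40. Divisors: 1, 2, 4, 5, 8, 10, 20, 40.
Subgroups by order — order 1: 1; order 2: 1; order 4: 1; order 5: 1; order 8: 1; order 10: 1; order 20: 1; order 40: 1.
Total: 1 + 1 + 1 + 1 + 1 + 1 + 1 + 1 = 8.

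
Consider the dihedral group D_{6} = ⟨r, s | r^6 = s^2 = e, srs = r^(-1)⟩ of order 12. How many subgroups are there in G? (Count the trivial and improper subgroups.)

16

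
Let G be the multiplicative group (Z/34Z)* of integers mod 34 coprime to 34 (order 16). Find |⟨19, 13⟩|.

8

|⟨19⟩| = 8 and |⟨13⟩| = 4, so |H| is a multiple of lcm(8, 4) = 8 and divides |G| = 16.
Closing under the operation: H = {1, 9, 13, 15, 19, 21, 25, 33}, so |H| = 8.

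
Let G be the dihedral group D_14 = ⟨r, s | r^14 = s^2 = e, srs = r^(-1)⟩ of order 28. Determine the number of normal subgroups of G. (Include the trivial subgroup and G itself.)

7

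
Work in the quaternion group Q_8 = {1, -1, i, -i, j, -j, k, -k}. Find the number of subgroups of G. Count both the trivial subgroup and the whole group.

|G| = 8, so by Lagrange every subgroup order divides 8. Divisors: 1, 2, 4, 8.
Subgroups by order — order 1: 1; order 2: 1; order 4: 3; order 8: 1.
Total: 1 + 1 + 3 + 1 = 6.

6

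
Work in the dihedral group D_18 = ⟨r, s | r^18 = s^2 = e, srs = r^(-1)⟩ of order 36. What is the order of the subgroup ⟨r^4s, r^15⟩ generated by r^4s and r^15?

|⟨r^4s⟩| = 2 and |⟨r^15⟩| = 6, so |H| is a multiple of lcm(2, 6) = 6 and divides |G| = 36.
Closing under the operation: H = {e, r^3, r^6, r^9, r^12, r^15, rs, r^4s, r^7s, r^10s, r^13s, r^16s}, so |H| = 12.

12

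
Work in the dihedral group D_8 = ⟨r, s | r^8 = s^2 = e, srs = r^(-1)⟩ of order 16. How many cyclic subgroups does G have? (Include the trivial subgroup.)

Each element a generates a cyclic subgroup ⟨a⟩; distinct elements may generate the same one (a cyclic group of order d has φ(d) generators).
Cyclic subgroups by order — order 1: 1; order 2: 9; order 4: 1; order 8: 1.
Total: 12.

12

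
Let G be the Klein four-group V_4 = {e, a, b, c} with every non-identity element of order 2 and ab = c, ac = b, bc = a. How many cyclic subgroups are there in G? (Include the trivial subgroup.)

Group the elements of G by the cyclic subgroup they generate; each cyclic subgroup of order d accounts for φ(d) elements.
Cyclic subgroups by order — order 1: 1; order 2: 3.
Total: 4.

4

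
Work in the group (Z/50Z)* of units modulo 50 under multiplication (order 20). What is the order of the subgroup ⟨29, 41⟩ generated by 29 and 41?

10

|⟨29⟩| = 10 and |⟨41⟩| = 5, so |H| is a multiple of lcm(10, 5) = 10 and divides |G| = 20.
Closing under the operation: H = {1, 9, 11, 19, 21, 29, 31, 39, 41, 49}, so |H| = 10.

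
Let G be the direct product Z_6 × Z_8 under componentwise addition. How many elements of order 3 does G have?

2

An element (a,b) has order lcm(ord(a), ord(b)); count pairs with lcm equal to 3.
Enumerating gives 2 such elements.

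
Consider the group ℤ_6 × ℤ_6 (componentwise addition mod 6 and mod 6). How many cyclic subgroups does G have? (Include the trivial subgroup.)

Group the elements of G by the cyclic subgroup they generate; each cyclic subgroup of order d accounts for φ(d) elements.
Cyclic subgroups by order — order 1: 1; order 2: 3; order 3: 4; order 6: 12.
Total: 20.

20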